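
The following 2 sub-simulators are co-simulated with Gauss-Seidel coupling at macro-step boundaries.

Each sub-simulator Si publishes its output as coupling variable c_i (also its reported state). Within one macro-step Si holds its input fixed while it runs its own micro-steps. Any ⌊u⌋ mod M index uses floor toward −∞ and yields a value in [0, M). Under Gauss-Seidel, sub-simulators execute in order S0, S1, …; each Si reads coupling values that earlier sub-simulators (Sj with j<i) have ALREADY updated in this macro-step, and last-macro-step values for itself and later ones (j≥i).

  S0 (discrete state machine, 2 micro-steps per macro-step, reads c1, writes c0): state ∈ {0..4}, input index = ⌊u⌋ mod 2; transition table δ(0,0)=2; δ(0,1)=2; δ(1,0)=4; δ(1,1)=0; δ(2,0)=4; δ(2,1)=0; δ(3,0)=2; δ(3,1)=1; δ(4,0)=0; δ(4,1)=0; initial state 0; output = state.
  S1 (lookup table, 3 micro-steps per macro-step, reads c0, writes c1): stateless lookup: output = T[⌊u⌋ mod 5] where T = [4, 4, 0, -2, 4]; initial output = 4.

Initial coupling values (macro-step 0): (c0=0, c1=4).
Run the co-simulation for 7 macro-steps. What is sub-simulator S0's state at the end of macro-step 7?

macro 1: S0 reads c1=4 → after 2×micro: 4; S1 reads c0=4 → after 3×micro: 4 ⇒ (c0=4, c1=4)
macro 2: S0 reads c1=4 → after 2×micro: 2; S1 reads c0=2 → after 3×micro: 0 ⇒ (c0=2, c1=0)
macro 3: S0 reads c1=0 → after 2×micro: 0; S1 reads c0=0 → after 3×micro: 4 ⇒ (c0=0, c1=4)
macro 4: S0 reads c1=4 → after 2×micro: 4; S1 reads c0=4 → after 3×micro: 4 ⇒ (c0=4, c1=4)
macro 5: S0 reads c1=4 → after 2×micro: 2; S1 reads c0=2 → after 3×micro: 0 ⇒ (c0=2, c1=0)
macro 6: S0 reads c1=0 → after 2×micro: 0; S1 reads c0=0 → after 3×micro: 4 ⇒ (c0=0, c1=4)
macro 7: S0 reads c1=4 → after 2×micro: 4; S1 reads c0=4 → after 3×micro: 4 ⇒ (c0=4, c1=4)

S0 state at macro-step 7 = 4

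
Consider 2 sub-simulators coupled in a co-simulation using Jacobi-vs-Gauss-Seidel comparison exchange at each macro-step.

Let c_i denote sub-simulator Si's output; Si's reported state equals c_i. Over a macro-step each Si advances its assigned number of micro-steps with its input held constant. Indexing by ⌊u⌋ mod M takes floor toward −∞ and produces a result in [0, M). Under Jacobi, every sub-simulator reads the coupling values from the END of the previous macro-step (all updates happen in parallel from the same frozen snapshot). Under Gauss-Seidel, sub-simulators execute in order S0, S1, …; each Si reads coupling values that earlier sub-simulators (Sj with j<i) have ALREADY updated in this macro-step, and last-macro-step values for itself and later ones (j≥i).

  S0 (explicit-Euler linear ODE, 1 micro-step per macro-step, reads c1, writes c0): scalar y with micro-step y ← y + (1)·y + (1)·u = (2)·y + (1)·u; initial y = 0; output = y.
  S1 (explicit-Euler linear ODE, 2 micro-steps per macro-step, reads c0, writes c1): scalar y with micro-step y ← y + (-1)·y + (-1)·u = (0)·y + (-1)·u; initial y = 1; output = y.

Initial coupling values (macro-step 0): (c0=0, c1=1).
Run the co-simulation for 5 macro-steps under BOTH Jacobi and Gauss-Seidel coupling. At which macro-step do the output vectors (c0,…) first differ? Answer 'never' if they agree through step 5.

[Jacobi] macro 1: S0 reads c1=1 → after 1×micro: 1; S1 reads c0=0 → after 2×micro: 0 ⇒ (c0=1, c1=0)
[Jacobi] macro 2: S0 reads c1=0 → after 1×micro: 2; S1 reads c0=1 → after 2×micro: -1 ⇒ (c0=2, c1=-1)
[Jacobi] macro 3: S0 reads c1=-1 → after 1×micro: 3; S1 reads c0=2 → after 2×micro: -2 ⇒ (c0=3, c1=-2)
[Jacobi] macro 4: S0 reads c1=-2 → after 1×micro: 4; S1 reads c0=3 → after 2×micro: -3 ⇒ (c0=4, c1=-3)
[Jacobi] macro 5: S0 reads c1=-3 → after 1×micro: 5; S1 reads c0=4 → after 2×micro: -4 ⇒ (c0=5, c1=-4)
[Gauss-Seidel] macro 1: S0 reads c1=1 → after 1×micro: 1; S1 reads c0=1 → after 2×micro: -1 ⇒ (c0=1, c1=-1)
[Gauss-Seidel] macro 2: S0 reads c1=-1 → after 1×micro: 1; S1 reads c0=1 → after 2×micro: -1 ⇒ (c0=1, c1=-1)
[Gauss-Seidel] macro 3: S0 reads c1=-1 → after 1×micro: 1; S1 reads c0=1 → after 2×micro: -1 ⇒ (c0=1, c1=-1)
[Gauss-Seidel] macro 4: S0 reads c1=-1 → after 1×micro: 1; S1 reads c0=1 → after 2×micro: -1 ⇒ (c0=1, c1=-1)
[Gauss-Seidel] macro 5: S0 reads c1=-1 → after 1×micro: 1; S1 reads c0=1 → after 2×micro: -1 ⇒ (c0=1, c1=-1)

first divergence at macro-step: 1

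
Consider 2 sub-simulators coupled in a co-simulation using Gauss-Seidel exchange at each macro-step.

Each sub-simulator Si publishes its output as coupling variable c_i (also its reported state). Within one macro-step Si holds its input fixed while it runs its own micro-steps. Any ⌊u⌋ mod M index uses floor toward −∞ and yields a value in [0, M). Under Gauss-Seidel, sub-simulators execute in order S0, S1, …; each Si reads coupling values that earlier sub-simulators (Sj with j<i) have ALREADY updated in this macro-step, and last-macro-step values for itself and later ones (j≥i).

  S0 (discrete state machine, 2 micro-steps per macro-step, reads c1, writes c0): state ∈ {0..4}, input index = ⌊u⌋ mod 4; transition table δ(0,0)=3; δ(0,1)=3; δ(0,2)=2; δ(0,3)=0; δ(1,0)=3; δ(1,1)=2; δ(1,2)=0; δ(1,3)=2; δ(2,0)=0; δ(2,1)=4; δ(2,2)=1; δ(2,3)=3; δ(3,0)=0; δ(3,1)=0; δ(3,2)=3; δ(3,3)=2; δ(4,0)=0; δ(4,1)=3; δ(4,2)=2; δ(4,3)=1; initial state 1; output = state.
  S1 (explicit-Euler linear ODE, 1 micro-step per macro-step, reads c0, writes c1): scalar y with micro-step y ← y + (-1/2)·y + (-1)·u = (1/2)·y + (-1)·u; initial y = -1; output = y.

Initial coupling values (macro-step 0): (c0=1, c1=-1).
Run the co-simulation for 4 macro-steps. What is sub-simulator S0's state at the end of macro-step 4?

S0 state at macro-step 4 = 3

macro 1: S0 reads c1=-1 → after 2×micro: 3; S1 reads c0=3 → after 1×micro: -7/2 ⇒ (c0=3, c1=-7/2)
macro 2: S0 reads c1=-7/2 → after 2×micro: 3; S1 reads c0=3 → after 1×micro: -19/4 ⇒ (c0=3, c1=-19/4)
macro 3: S0 reads c1=-19/4 → after 2×micro: 3; S1 reads c0=3 → after 1×micro: -43/8 ⇒ (c0=3, c1=-43/8)
macro 4: S0 reads c1=-43/8 → after 2×micro: 3; S1 reads c0=3 → after 1×micro: -91/16 ⇒ (c0=3, c1=-91/16)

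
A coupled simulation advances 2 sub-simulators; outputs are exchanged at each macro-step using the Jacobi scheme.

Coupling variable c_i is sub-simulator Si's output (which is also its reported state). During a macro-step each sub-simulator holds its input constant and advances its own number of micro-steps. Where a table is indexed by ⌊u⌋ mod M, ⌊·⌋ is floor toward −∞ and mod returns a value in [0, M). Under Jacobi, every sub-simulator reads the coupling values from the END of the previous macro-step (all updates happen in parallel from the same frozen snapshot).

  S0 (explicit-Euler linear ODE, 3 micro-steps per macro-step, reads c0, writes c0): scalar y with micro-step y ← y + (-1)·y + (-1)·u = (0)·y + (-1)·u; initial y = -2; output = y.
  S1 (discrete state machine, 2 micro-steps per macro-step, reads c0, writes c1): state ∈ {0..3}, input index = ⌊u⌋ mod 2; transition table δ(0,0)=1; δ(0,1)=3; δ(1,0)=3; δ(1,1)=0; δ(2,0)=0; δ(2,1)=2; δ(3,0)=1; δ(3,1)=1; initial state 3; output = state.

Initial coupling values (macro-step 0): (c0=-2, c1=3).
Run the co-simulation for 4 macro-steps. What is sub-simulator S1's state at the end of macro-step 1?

macro 1: S0 reads c0=-2 → after 3×micro: 2; S1 reads c0=-2 → after 2×micro: 3 ⇒ (c0=2, c1=3)
macro 2: S0 reads c0=2 → after 3×micro: -2; S1 reads c0=2 → after 2×micro: 3 ⇒ (c0=-2, c1=3)
macro 3: S0 reads c0=-2 → after 3×micro: 2; S1 reads c0=-2 → after 2×micro: 3 ⇒ (c0=2, c1=3)
macro 4: S0 reads c0=2 → after 3×micro: -2; S1 reads c0=2 → after 2×micro: 3 ⇒ (c0=-2, c1=3)

S1 state at macro-step 1 = 3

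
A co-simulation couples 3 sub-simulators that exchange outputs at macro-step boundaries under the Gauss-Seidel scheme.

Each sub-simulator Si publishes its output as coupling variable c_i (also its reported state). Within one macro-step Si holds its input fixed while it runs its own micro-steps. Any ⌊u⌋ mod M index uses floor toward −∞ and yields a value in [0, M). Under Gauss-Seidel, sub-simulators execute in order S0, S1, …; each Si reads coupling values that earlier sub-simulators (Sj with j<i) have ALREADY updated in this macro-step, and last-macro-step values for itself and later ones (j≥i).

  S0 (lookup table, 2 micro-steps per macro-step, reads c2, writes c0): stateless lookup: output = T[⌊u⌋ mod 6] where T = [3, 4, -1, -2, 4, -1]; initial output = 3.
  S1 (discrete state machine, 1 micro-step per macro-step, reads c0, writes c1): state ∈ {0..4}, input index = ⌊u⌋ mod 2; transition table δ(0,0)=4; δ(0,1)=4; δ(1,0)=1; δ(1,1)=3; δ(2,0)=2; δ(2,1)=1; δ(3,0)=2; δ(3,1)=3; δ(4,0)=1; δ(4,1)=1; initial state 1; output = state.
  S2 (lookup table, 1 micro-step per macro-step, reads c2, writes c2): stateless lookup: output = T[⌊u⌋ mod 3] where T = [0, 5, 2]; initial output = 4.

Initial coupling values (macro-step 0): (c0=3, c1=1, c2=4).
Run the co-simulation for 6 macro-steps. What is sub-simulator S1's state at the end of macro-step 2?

macro 1: S0 reads c2=4 → after 2×micro: 4; S1 reads c0=4 → after 1×micro: 1; S2 reads c2=4 → after 1×micro: 5 ⇒ (c0=4, c1=1, c2=5)
macro 2: S0 reads c2=5 → after 2×micro: -1; S1 reads c0=-1 → after 1×micro: 3; S2 reads c2=5 → after 1×micro: 2 ⇒ (c0=-1, c1=3, c2=2)
macro 3: S0 reads c2=2 → after 2×micro: -1; S1 reads c0=-1 → after 1×micro: 3; S2 reads c2=2 → after 1×micro: 2 ⇒ (c0=-1, c1=3, c2=2)
macro 4: S0 reads c2=2 → after 2×micro: -1; S1 reads c0=-1 → after 1×micro: 3; S2 reads c2=2 → after 1×micro: 2 ⇒ (c0=-1, c1=3, c2=2)
macro 5: S0 reads c2=2 → after 2×micro: -1; S1 reads c0=-1 → after 1×micro: 3; S2 reads c2=2 → after 1×micro: 2 ⇒ (c0=-1, c1=3, c2=2)
macro 6: S0 reads c2=2 → after 2×micro: -1; S1 reads c0=-1 → after 1×micro: 3; S2 reads c2=2 → after 1×micro: 2 ⇒ (c0=-1, c1=3, c2=2)

S1 state at macro-step 2 = 3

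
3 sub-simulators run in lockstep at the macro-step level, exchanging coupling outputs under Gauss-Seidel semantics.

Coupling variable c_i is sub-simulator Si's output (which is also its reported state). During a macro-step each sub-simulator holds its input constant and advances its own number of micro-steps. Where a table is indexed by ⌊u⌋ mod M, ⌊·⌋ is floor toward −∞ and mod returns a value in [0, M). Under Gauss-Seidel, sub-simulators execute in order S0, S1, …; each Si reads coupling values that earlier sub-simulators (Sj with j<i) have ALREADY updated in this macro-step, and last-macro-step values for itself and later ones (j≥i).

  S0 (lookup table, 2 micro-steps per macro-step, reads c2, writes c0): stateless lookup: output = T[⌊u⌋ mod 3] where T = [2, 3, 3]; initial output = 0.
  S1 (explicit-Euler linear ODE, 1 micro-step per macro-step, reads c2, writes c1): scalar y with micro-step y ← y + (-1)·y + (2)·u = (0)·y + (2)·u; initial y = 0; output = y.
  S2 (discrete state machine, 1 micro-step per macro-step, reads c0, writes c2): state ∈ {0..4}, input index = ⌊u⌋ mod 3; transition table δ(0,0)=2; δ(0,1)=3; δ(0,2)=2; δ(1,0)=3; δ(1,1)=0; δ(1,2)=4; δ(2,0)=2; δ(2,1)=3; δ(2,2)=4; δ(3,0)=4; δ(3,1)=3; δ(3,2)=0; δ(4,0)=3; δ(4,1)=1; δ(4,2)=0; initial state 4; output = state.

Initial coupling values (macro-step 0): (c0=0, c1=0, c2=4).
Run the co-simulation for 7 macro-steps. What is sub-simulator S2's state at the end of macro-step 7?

macro 1: S0 reads c2=4 → after 2×micro: 3; S1 reads c2=4 → after 1×micro: 8; S2 reads c0=3 → after 1×micro: 3 ⇒ (c0=3, c1=8, c2=3)
macro 2: S0 reads c2=3 → after 2×micro: 2; S1 reads c2=3 → after 1×micro: 6; S2 reads c0=2 → after 1×micro: 0 ⇒ (c0=2, c1=6, c2=0)
macro 3: S0 reads c2=0 → after 2×micro: 2; S1 reads c2=0 → after 1×micro: 0; S2 reads c0=2 → after 1×micro: 2 ⇒ (c0=2, c1=0, c2=2)
macro 4: S0 reads c2=2 → after 2×micro: 3; S1 reads c2=2 → after 1×micro: 4; S2 reads c0=3 → after 1×micro: 2 ⇒ (c0=3, c1=4, c2=2)
macro 5: S0 reads c2=2 → after 2×micro: 3; S1 reads c2=2 → after 1×micro: 4; S2 reads c0=3 → after 1×micro: 2 ⇒ (c0=3, c1=4, c2=2)
macro 6: S0 reads c2=2 → after 2×micro: 3; S1 reads c2=2 → after 1×micro: 4; S2 reads c0=3 → after 1×micro: 2 ⇒ (c0=3, c1=4, c2=2)
macro 7: S0 reads c2=2 → after 2×micro: 3; S1 reads c2=2 → after 1×micro: 4; S2 reads c0=3 → after 1×micro: 2 ⇒ (c0=3, c1=4, c2=2)

S2 state at macro-step 7 = 2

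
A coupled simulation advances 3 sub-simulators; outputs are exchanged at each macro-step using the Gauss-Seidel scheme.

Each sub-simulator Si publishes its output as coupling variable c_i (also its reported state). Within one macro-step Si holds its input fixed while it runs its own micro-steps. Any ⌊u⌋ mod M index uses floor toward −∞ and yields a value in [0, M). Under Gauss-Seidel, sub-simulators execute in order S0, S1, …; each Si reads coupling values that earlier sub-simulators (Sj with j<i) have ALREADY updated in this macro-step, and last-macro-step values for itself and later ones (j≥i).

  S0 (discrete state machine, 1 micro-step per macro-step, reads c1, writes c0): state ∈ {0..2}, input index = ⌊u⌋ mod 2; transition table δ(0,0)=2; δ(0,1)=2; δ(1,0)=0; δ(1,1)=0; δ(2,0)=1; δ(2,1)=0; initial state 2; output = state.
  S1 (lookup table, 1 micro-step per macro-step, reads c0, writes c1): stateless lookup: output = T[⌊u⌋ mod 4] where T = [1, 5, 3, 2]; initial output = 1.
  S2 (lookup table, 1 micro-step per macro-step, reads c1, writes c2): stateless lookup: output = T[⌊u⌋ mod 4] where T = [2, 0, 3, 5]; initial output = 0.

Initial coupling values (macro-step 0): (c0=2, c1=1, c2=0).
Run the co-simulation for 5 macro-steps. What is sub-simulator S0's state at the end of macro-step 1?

macro 1: S0 reads c1=1 → after 1×micro: 0; S1 reads c0=0 → after 1×micro: 1; S2 reads c1=1 → after 1×micro: 0 ⇒ (c0=0, c1=1, c2=0)
macro 2: S0 reads c1=1 → after 1×micro: 2; S1 reads c0=2 → after 1×micro: 3; S2 reads c1=3 → after 1×micro: 5 ⇒ (c0=2, c1=3, c2=5)
macro 3: S0 reads c1=3 → after 1×micro: 0; S1 reads c0=0 → after 1×micro: 1; S2 reads c1=1 → after 1×micro: 0 ⇒ (c0=0, c1=1, c2=0)
macro 4: S0 reads c1=1 → after 1×micro: 2; S1 reads c0=2 → after 1×micro: 3; S2 reads c1=3 → after 1×micro: 5 ⇒ (c0=2, c1=3, c2=5)
macro 5: S0 reads c1=3 → after 1×micro: 0; S1 reads c0=0 → after 1×micro: 1; S2 reads c1=1 → after 1×micro: 0 ⇒ (c0=0, c1=1, c2=0)

S0 state at macro-step 1 = 0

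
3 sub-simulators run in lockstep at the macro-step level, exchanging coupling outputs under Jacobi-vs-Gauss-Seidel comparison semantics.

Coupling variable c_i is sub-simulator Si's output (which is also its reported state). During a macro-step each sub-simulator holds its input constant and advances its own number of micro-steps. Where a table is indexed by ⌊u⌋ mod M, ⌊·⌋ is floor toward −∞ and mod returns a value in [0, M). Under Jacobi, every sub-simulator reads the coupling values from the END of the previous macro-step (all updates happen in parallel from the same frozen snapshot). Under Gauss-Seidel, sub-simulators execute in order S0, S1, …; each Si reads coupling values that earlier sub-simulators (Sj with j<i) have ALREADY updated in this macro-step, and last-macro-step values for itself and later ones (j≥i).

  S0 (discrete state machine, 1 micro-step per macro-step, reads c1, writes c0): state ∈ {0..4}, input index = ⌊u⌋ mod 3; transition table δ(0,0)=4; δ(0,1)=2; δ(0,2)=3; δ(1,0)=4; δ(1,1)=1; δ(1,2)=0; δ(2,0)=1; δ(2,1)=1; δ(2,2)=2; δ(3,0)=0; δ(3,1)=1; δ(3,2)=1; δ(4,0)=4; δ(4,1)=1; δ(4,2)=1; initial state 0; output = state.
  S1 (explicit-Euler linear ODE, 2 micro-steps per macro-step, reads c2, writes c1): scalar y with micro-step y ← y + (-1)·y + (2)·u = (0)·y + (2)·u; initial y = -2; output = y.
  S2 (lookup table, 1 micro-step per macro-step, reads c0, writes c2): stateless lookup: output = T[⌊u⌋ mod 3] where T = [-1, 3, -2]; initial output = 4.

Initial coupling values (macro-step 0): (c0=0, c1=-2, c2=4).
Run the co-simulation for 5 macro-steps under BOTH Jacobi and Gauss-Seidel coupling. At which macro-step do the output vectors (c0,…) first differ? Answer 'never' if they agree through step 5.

first divergence at macro-step: 1

[Jacobi] macro 1: S0 reads c1=-2 → after 1×micro: 2; S1 reads c2=4 → after 2×micro: 8; S2 reads c0=0 → after 1×micro: -1 ⇒ (c0=2, c1=8, c2=-1)
[Jacobi] macro 2: S0 reads c1=8 → after 1×micro: 2; S1 reads c2=-1 → after 2×micro: -2; S2 reads c0=2 → after 1×micro: -2 ⇒ (c0=2, c1=-2, c2=-2)
[Jacobi] macro 3: S0 reads c1=-2 → after 1×micro: 1; S1 reads c2=-2 → after 2×micro: -4; S2 reads c0=2 → after 1×micro: -2 ⇒ (c0=1, c1=-4, c2=-2)
[Jacobi] macro 4: S0 reads c1=-4 → after 1×micro: 0; S1 reads c2=-2 → after 2×micro: -4; S2 reads c0=1 → after 1×micro: 3 ⇒ (c0=0, c1=-4, c2=3)
[Jacobi] macro 5: S0 reads c1=-4 → after 1×micro: 3; S1 reads c2=3 → after 2×micro: 6; S2 reads c0=0 → after 1×micro: -1 ⇒ (c0=3, c1=6, c2=-1)
[Gauss-Seidel] macro 1: S0 reads c1=-2 → after 1×micro: 2; S1 reads c2=4 → after 2×micro: 8; S2 reads c0=2 → after 1×micro: -2 ⇒ (c0=2, c1=8, c2=-2)
[Gauss-Seidel] macro 2: S0 reads c1=8 → after 1×micro: 2; S1 reads c2=-2 → after 2×micro: -4; S2 reads c0=2 → after 1×micro: -2 ⇒ (c0=2, c1=-4, c2=-2)
[Gauss-Seidel] macro 3: S0 reads c1=-4 → after 1×micro: 2; S1 reads c2=-2 → after 2×micro: -4; S2 reads c0=2 → after 1×micro: -2 ⇒ (c0=2, c1=-4, c2=-2)
[Gauss-Seidel] macro 4: S0 reads c1=-4 → after 1×micro: 2; S1 reads c2=-2 → after 2×micro: -4; S2 reads c0=2 → after 1×micro: -2 ⇒ (c0=2, c1=-4, c2=-2)
[Gauss-Seidel] macro 5: S0 reads c1=-4 → after 1×micro: 2; S1 reads c2=-2 → after 2×micro: -4; S2 reads c0=2 → after 1×micro: -2 ⇒ (c0=2, c1=-4, c2=-2)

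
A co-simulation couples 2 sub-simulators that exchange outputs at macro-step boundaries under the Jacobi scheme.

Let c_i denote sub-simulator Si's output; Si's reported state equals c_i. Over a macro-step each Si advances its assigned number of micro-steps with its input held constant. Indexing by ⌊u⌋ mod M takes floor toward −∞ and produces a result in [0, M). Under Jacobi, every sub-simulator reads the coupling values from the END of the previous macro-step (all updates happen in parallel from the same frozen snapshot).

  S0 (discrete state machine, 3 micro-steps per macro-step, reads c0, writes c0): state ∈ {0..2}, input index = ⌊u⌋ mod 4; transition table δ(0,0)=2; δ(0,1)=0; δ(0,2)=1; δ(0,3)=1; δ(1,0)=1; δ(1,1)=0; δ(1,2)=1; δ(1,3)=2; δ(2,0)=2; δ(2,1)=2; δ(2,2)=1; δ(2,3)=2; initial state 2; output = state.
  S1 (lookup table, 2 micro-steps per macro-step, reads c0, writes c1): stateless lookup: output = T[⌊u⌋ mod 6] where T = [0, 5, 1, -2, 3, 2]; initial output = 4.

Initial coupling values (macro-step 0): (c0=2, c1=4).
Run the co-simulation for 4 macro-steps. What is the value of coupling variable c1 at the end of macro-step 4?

macro 1: S0 reads c0=2 → after 3×micro: 1; S1 reads c0=2 → after 2×micro: 1 ⇒ (c0=1, c1=1)
macro 2: S0 reads c0=1 → after 3×micro: 0; S1 reads c0=1 → after 2×micro: 5 ⇒ (c0=0, c1=5)
macro 3: S0 reads c0=0 → after 3×micro: 2; S1 reads c0=0 → after 2×micro: 0 ⇒ (c0=2, c1=0)
macro 4: S0 reads c0=2 → after 3×micro: 1; S1 reads c0=2 → after 2×micro: 1 ⇒ (c0=1, c1=1)

c1 at macro-step 4 = 1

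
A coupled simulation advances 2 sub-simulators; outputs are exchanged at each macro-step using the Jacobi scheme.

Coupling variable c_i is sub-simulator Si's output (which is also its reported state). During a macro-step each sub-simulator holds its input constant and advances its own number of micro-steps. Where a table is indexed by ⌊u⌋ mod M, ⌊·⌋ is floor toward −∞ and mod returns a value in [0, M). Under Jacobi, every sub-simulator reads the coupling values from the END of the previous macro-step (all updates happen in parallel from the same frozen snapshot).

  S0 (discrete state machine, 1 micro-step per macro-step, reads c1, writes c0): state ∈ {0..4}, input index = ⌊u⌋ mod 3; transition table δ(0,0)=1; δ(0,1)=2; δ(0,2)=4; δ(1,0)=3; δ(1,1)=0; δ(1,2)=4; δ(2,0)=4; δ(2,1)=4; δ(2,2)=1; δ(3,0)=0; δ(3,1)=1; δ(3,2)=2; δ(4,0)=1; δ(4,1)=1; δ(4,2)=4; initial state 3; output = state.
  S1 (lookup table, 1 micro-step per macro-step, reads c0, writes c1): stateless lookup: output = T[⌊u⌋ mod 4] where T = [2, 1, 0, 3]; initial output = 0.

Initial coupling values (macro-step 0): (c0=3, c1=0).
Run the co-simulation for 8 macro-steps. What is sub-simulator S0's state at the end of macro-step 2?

macro 1: S0 reads c1=0 → after 1×micro: 0; S1 reads c0=3 → after 1×micro: 3 ⇒ (c0=0, c1=3)
macro 2: S0 reads c1=3 → after 1×micro: 1; S1 reads c0=0 → after 1×micro: 2 ⇒ (c0=1, c1=2)
macro 3: S0 reads c1=2 → after 1×micro: 4; S1 reads c0=1 → after 1×micro: 1 ⇒ (c0=4, c1=1)
macro 4: S0 reads c1=1 → after 1×micro: 1; S1 reads c0=4 → after 1×micro: 2 ⇒ (c0=1, c1=2)
macro 5: S0 reads c1=2 → after 1×micro: 4; S1 reads c0=1 → after 1×micro: 1 ⇒ (c0=4, c1=1)
macro 6: S0 reads c1=1 → after 1×micro: 1; S1 reads c0=4 → after 1×micro: 2 ⇒ (c0=1, c1=2)
macro 7: S0 reads c1=2 → after 1×micro: 4; S1 reads c0=1 → after 1×micro: 1 ⇒ (c0=4, c1=1)
macro 8: S0 reads c1=1 → after 1×micro: 1; S1 reads c0=4 → after 1×micro: 2 ⇒ (c0=1, c1=2)

S0 state at macro-step 2 = 1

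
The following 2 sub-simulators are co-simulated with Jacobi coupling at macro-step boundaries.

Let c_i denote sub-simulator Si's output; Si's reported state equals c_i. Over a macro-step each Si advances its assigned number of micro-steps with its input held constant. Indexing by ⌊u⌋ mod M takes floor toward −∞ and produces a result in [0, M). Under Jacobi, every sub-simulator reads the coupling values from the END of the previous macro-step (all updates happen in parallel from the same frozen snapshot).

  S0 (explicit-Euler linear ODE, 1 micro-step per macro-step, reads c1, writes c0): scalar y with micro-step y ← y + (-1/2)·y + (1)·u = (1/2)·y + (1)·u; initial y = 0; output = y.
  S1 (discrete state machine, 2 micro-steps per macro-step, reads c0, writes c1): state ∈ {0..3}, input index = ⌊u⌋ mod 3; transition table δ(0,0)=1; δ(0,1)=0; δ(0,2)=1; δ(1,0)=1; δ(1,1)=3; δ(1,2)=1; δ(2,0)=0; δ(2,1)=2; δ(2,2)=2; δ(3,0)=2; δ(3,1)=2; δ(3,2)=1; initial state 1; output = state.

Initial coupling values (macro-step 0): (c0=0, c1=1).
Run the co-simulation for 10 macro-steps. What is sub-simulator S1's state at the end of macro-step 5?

S1 state at macro-step 5 = 1

macro 1: S0 reads c1=1 → after 1×micro: 1; S1 reads c0=0 → after 2×micro: 1 ⇒ (c0=1, c1=1)
macro 2: S0 reads c1=1 → after 1×micro: 3/2; S1 reads c0=1 → after 2×micro: 2 ⇒ (c0=3/2, c1=2)
macro 3: S0 reads c1=2 → after 1×micro: 11/4; S1 reads c0=3/2 → after 2×micro: 2 ⇒ (c0=11/4, c1=2)
macro 4: S0 reads c1=2 → after 1×micro: 27/8; S1 reads c0=11/4 → after 2×micro: 2 ⇒ (c0=27/8, c1=2)
macro 5: S0 reads c1=2 → after 1×micro: 59/16; S1 reads c0=27/8 → after 2×micro: 1 ⇒ (c0=59/16, c1=1)
macro 6: S0 reads c1=1 → after 1×micro: 91/32; S1 reads c0=59/16 → after 2×micro: 1 ⇒ (c0=91/32, c1=1)
macro 7: S0 reads c1=1 → after 1×micro: 155/64; S1 reads c0=91/32 → after 2×micro: 1 ⇒ (c0=155/64, c1=1)
macro 8: S0 reads c1=1 → after 1×micro: 283/128; S1 reads c0=155/64 → after 2×micro: 1 ⇒ (c0=283/128, c1=1)
macro 9: S0 reads c1=1 → after 1×micro: 539/256; S1 reads c0=283/128 → after 2×micro: 1 ⇒ (c0=539/256, c1=1)
macro 10: S0 reads c1=1 → after 1×micro: 1051/512; S1 reads c0=539/256 → after 2×micro: 1 ⇒ (c0=1051/512, c1=1)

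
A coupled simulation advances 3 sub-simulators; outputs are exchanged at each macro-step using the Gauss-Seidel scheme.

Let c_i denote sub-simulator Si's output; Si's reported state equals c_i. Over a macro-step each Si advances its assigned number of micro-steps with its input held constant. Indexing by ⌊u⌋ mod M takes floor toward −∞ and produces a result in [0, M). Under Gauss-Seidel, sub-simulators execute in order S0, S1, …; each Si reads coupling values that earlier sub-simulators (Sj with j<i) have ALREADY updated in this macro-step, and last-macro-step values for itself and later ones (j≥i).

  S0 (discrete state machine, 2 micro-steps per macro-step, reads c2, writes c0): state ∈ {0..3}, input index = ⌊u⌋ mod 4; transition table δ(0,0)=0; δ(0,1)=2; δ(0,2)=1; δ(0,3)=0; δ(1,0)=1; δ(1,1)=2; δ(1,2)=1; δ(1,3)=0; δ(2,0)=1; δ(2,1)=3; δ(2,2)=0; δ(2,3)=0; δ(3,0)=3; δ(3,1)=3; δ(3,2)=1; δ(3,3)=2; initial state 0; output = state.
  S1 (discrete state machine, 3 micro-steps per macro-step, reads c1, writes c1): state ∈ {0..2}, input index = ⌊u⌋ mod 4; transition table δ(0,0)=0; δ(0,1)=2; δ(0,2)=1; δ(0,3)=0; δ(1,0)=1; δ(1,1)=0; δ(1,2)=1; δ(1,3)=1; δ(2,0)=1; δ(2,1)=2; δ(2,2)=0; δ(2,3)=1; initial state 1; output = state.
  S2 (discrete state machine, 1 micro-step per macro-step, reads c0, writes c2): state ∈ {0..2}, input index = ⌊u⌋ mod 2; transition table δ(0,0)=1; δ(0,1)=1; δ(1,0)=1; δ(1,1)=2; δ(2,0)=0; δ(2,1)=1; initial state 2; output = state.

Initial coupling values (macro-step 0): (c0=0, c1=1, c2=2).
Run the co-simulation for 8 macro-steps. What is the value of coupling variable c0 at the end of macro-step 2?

c0 at macro-step 2 = 3

macro 1: S0 reads c2=2 → after 2×micro: 1; S1 reads c1=1 → after 3×micro: 2; S2 reads c0=1 → after 1×micro: 1 ⇒ (c0=1, c1=2, c2=1)
macro 2: S0 reads c2=1 → after 2×micro: 3; S1 reads c1=2 → after 3×micro: 1; S2 reads c0=3 → after 1×micro: 2 ⇒ (c0=3, c1=1, c2=2)
macro 3: S0 reads c2=2 → after 2×micro: 1; S1 reads c1=1 → after 3×micro: 2; S2 reads c0=1 → after 1×micro: 1 ⇒ (c0=1, c1=2, c2=1)
macro 4: S0 reads c2=1 → after 2×micro: 3; S1 reads c1=2 → after 3×micro: 1; S2 reads c0=3 → after 1×micro: 2 ⇒ (c0=3, c1=1, c2=2)
macro 5: S0 reads c2=2 → after 2×micro: 1; S1 reads c1=1 → after 3×micro: 2; S2 reads c0=1 → after 1×micro: 1 ⇒ (c0=1, c1=2, c2=1)
macro 6: S0 reads c2=1 → after 2×micro: 3; S1 reads c1=2 → after 3×micro: 1; S2 reads c0=3 → after 1×micro: 2 ⇒ (c0=3, c1=1, c2=2)
macro 7: S0 reads c2=2 → after 2×micro: 1; S1 reads c1=1 → after 3×micro: 2; S2 reads c0=1 → after 1×micro: 1 ⇒ (c0=1, c1=2, c2=1)
macro 8: S0 reads c2=1 → after 2×micro: 3; S1 reads c1=2 → after 3×micro: 1; S2 reads c0=3 → after 1×micro: 2 ⇒ (c0=3, c1=1, c2=2)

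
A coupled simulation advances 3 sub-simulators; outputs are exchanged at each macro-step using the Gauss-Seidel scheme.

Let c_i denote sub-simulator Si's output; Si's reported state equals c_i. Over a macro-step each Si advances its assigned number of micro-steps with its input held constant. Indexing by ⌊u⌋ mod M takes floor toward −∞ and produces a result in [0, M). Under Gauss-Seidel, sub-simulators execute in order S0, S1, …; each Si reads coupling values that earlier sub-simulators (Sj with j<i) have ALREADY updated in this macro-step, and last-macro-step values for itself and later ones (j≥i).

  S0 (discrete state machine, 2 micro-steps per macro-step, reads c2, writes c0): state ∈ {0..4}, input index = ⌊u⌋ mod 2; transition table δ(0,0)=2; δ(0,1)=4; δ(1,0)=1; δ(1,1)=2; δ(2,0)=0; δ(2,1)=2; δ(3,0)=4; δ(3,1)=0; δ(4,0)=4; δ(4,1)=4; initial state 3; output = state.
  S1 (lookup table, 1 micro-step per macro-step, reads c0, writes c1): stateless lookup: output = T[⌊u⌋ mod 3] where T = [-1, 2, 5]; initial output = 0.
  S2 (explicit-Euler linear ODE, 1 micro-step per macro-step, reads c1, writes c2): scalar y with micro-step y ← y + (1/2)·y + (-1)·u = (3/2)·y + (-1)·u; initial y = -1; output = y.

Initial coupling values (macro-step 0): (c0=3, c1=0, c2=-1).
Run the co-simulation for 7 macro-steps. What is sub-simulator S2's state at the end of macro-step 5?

macro 1: S0 reads c2=-1 → after 2×micro: 4; S1 reads c0=4 → after 1×micro: 2; S2 reads c1=2 → after 1×micro: -7/2 ⇒ (c0=4, c1=2, c2=-7/2)
macro 2: S0 reads c2=-7/2 → after 2×micro: 4; S1 reads c0=4 → after 1×micro: 2; S2 reads c1=2 → after 1×micro: -29/4 ⇒ (c0=4, c1=2, c2=-29/4)
macro 3: S0 reads c2=-29/4 → after 2×micro: 4; S1 reads c0=4 → after 1×micro: 2; S2 reads c1=2 → after 1×micro: -103/8 ⇒ (c0=4, c1=2, c2=-103/8)
macro 4: S0 reads c2=-103/8 → after 2×micro: 4; S1 reads c0=4 → after 1×micro: 2; S2 reads c1=2 → after 1×micro: -341/16 ⇒ (c0=4, c1=2, c2=-341/16)
macro 5: S0 reads c2=-341/16 → after 2×micro: 4; S1 reads c0=4 → after 1×micro: 2; S2 reads c1=2 → after 1×micro: -1087/32 ⇒ (c0=4, c1=2, c2=-1087/32)
macro 6: S0 reads c2=-1087/32 → after 2×micro: 4; S1 reads c0=4 → after 1×micro: 2; S2 reads c1=2 → after 1×micro: -3389/64 ⇒ (c0=4, c1=2, c2=-3389/64)
macro 7: S0 reads c2=-3389/64 → after 2×micro: 4; S1 reads c0=4 → after 1×micro: 2; S2 reads c1=2 → after 1×micro: -10423/128 ⇒ (c0=4, c1=2, c2=-10423/128)

S2 state at macro-step 5 = -1087/32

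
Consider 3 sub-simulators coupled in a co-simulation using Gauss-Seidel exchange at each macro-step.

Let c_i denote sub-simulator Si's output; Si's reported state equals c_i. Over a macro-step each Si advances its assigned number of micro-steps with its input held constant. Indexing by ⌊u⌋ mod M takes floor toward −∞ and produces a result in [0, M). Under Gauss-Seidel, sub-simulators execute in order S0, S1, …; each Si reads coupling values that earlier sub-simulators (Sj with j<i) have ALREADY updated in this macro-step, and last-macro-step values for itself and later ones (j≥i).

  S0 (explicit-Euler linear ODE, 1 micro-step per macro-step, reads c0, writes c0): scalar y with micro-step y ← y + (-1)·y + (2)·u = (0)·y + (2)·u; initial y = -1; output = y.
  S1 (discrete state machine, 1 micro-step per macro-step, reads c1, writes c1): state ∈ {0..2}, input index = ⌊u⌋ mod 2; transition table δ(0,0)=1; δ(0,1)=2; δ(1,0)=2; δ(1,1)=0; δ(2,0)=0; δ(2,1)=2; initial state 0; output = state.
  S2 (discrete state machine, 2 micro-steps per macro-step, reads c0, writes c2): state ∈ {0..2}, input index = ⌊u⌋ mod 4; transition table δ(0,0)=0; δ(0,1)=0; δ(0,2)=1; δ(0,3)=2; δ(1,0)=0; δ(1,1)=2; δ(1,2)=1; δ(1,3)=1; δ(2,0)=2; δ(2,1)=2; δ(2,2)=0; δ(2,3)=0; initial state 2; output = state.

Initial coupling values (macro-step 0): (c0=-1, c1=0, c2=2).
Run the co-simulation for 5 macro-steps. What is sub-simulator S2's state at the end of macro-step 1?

S2 state at macro-step 1 = 1

macro 1: S0 reads c0=-1 → after 1×micro: -2; S1 reads c1=0 → after 1×micro: 1; S2 reads c0=-2 → after 2×micro: 1 ⇒ (c0=-2, c1=1, c2=1)
macro 2: S0 reads c0=-2 → after 1×micro: -4; S1 reads c1=1 → after 1×micro: 0; S2 reads c0=-4 → after 2×micro: 0 ⇒ (c0=-4, c1=0, c2=0)
macro 3: S0 reads c0=-4 → after 1×micro: -8; S1 reads c1=0 → after 1×micro: 1; S2 reads c0=-8 → after 2×micro: 0 ⇒ (c0=-8, c1=1, c2=0)
macro 4: S0 reads c0=-8 → after 1×micro: -16; S1 reads c1=1 → after 1×micro: 0; S2 reads c0=-16 → after 2×micro: 0 ⇒ (c0=-16, c1=0, c2=0)
macro 5: S0 reads c0=-16 → after 1×micro: -32; S1 reads c1=0 → after 1×micro: 1; S2 reads c0=-32 → after 2×micro: 0 ⇒ (c0=-32, c1=1, c2=0)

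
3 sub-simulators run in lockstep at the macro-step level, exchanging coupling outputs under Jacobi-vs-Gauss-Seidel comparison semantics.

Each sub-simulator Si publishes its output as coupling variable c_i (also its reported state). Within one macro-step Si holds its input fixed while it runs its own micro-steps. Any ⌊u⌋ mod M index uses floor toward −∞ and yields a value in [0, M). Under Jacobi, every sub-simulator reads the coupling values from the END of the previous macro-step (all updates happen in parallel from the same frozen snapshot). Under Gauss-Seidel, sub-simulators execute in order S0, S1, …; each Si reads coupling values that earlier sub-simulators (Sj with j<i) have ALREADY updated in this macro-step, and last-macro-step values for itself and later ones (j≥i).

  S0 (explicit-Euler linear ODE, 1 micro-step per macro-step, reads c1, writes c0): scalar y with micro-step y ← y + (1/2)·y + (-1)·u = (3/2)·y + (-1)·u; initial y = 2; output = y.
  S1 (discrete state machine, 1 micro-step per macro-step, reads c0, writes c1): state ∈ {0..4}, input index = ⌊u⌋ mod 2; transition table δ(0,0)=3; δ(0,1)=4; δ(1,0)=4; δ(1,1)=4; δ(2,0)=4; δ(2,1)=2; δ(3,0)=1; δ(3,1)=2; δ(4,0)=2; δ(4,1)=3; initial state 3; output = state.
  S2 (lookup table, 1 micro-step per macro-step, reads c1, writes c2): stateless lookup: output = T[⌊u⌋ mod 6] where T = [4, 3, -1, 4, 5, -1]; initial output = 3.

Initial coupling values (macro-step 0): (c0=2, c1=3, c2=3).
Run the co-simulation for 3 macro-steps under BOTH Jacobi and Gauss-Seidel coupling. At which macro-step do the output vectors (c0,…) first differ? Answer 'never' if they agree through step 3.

first divergence at macro-step: 1

[Jacobi] macro 1: S0 reads c1=3 → after 1×micro: 0; S1 reads c0=2 → after 1×micro: 1; S2 reads c1=3 → after 1×micro: 4 ⇒ (c0=0, c1=1, c2=4)
[Jacobi] macro 2: S0 reads c1=1 → after 1×micro: -1; S1 reads c0=0 → after 1×micro: 4; S2 reads c1=1 → after 1×micro: 3 ⇒ (c0=-1, c1=4, c2=3)
[Jacobi] macro 3: S0 reads c1=4 → after 1×micro: -11/2; S1 reads c0=-1 → after 1×micro: 3; S2 reads c1=4 → after 1×micro: 5 ⇒ (c0=-11/2, c1=3, c2=5)
[Gauss-Seidel] macro 1: S0 reads c1=3 → after 1×micro: 0; S1 reads c0=0 → after 1×micro: 1; S2 reads c1=1 → after 1×micro: 3 ⇒ (c0=0, c1=1, c2=3)
[Gauss-Seidel] macro 2: S0 reads c1=1 → after 1×micro: -1; S1 reads c0=-1 → after 1×micro: 4; S2 reads c1=4 → after 1×micro: 5 ⇒ (c0=-1, c1=4, c2=5)
[Gauss-Seidel] macro 3: S0 reads c1=4 → after 1×micro: -11/2; S1 reads c0=-11/2 → after 1×micro: 2; S2 reads c1=2 → after 1×micro: -1 ⇒ (c0=-11/2, c1=2, c2=-1)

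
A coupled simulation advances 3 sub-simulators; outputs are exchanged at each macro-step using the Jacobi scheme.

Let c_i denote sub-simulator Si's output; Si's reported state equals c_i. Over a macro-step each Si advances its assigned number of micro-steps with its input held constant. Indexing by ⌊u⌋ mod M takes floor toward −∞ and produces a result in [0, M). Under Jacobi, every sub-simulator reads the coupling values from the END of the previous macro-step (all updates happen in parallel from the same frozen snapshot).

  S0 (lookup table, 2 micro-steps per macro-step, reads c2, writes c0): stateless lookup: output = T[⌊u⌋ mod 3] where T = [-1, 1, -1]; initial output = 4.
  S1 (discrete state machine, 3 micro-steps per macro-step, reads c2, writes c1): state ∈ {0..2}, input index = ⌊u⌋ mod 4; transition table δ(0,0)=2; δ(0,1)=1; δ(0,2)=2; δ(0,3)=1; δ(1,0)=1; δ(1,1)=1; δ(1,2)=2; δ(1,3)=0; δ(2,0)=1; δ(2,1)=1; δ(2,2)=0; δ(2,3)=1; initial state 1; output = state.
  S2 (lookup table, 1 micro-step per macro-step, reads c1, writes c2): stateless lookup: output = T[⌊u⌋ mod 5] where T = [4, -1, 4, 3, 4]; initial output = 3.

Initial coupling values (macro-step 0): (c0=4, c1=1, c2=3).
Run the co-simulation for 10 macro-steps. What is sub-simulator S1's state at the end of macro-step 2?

macro 1: S0 reads c2=3 → after 2×micro: -1; S1 reads c2=3 → after 3×micro: 0; S2 reads c1=1 → after 1×micro: -1 ⇒ (c0=-1, c1=0, c2=-1)
macro 2: S0 reads c2=-1 → after 2×micro: -1; S1 reads c2=-1 → after 3×micro: 1; S2 reads c1=0 → after 1×micro: 4 ⇒ (c0=-1, c1=1, c2=4)
macro 3: S0 reads c2=4 → after 2×micro: 1; S1 reads c2=4 → after 3×micro: 1; S2 reads c1=1 → after 1×micro: -1 ⇒ (c0=1, c1=1, c2=-1)
macro 4: S0 reads c2=-1 → after 2×micro: -1; S1 reads c2=-1 → after 3×micro: 0; S2 reads c1=1 → after 1×micro: -1 ⇒ (c0=-1, c1=0, c2=-1)
macro 5: S0 reads c2=-1 → after 2×micro: -1; S1 reads c2=-1 → after 3×micro: 1; S2 reads c1=0 → after 1×micro: 4 ⇒ (c0=-1, c1=1, c2=4)
macro 6: S0 reads c2=4 → after 2×micro: 1; S1 reads c2=4 → after 3×micro: 1; S2 reads c1=1 → after 1×micro: -1 ⇒ (c0=1, c1=1, c2=-1)
macro 7: S0 reads c2=-1 → after 2×micro: -1; S1 reads c2=-1 → after 3×micro: 0; S2 reads c1=1 → after 1×micro: -1 ⇒ (c0=-1, c1=0, c2=-1)
macro 8: S0 reads c2=-1 → after 2×micro: -1; S1 reads c2=-1 → after 3×micro: 1; S2 reads c1=0 → after 1×micro: 4 ⇒ (c0=-1, c1=1, c2=4)
macro 9: S0 reads c2=4 → after 2×micro: 1; S1 reads c2=4 → after 3×micro: 1; S2 reads c1=1 → after 1×micro: -1 ⇒ (c0=1, c1=1, c2=-1)
macro 10: S0 reads c2=-1 → after 2×micro: -1; S1 reads c2=-1 → after 3×micro: 0; S2 reads c1=1 → after 1×micro: -1 ⇒ (c0=-1, c1=0, c2=-1)

S1 state at macro-step 2 = 1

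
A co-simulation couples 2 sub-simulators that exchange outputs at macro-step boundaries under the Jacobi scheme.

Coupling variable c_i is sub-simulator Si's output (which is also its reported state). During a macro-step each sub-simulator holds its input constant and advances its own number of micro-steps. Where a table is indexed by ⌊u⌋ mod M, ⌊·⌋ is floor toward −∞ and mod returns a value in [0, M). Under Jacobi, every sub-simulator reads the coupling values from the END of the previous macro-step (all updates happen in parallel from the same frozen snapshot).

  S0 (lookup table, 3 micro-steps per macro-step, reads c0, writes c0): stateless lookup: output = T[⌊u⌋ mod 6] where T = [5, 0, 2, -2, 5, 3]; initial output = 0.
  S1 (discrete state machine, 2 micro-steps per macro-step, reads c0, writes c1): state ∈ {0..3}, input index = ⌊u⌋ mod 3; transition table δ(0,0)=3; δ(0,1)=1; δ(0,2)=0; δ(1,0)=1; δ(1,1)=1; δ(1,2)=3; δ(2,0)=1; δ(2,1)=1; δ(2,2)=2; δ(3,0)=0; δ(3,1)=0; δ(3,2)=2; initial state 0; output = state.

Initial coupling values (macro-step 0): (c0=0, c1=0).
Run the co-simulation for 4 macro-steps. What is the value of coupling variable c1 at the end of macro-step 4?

macro 1: S0 reads c0=0 → after 3×micro: 5; S1 reads c0=0 → after 2×micro: 0 ⇒ (c0=5, c1=0)
macro 2: S0 reads c0=5 → after 3×micro: 3; S1 reads c0=5 → after 2×micro: 0 ⇒ (c0=3, c1=0)
macro 3: S0 reads c0=3 → after 3×micro: -2; S1 reads c0=3 → after 2×micro: 0 ⇒ (c0=-2, c1=0)
macro 4: S0 reads c0=-2 → after 3×micro: 5; S1 reads c0=-2 → after 2×micro: 1 ⇒ (c0=5, c1=1)

c1 at macro-step 4 = 1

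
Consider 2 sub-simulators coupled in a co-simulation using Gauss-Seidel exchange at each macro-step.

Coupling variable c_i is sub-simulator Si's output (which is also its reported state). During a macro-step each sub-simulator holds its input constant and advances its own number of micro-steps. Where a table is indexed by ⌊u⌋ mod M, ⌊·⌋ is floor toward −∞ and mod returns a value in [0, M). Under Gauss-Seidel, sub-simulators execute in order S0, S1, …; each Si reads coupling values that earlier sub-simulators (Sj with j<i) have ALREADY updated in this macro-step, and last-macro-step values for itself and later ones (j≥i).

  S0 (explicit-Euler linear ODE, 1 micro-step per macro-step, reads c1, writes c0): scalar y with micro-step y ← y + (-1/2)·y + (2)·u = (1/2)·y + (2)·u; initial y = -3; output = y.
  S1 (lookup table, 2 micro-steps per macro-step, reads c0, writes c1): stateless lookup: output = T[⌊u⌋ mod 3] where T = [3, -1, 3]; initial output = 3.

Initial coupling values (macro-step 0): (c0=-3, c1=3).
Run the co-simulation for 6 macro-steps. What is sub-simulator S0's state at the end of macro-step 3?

S0 state at macro-step 3 = 49/8

macro 1: S0 reads c1=3 → after 1×micro: 9/2; S1 reads c0=9/2 → after 2×micro: -1 ⇒ (c0=9/2, c1=-1)
macro 2: S0 reads c1=-1 → after 1×micro: 1/4; S1 reads c0=1/4 → after 2×micro: 3 ⇒ (c0=1/4, c1=3)
macro 3: S0 reads c1=3 → after 1×micro: 49/8; S1 reads c0=49/8 → after 2×micro: 3 ⇒ (c0=49/8, c1=3)
macro 4: S0 reads c1=3 → after 1×micro: 145/16; S1 reads c0=145/16 → after 2×micro: 3 ⇒ (c0=145/16, c1=3)
macro 5: S0 reads c1=3 → after 1×micro: 337/32; S1 reads c0=337/32 → after 2×micro: -1 ⇒ (c0=337/32, c1=-1)
macro 6: S0 reads c1=-1 → after 1×micro: 209/64; S1 reads c0=209/64 → after 2×micro: 3 ⇒ (c0=209/64, c1=3)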